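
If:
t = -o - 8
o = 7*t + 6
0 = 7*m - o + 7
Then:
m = -53/28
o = -25/4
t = -7/4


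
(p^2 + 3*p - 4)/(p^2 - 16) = (p - 1)/(p - 4)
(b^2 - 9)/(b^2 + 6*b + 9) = (b - 3)/(b + 3)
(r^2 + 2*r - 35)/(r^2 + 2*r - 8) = (r^2 + 2*r - 35)/(r^2 + 2*r - 8)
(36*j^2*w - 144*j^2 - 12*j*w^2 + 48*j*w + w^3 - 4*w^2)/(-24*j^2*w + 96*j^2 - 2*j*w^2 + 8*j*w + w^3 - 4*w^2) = (-6*j + w)/(4*j + w)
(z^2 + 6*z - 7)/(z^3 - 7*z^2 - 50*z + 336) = (z - 1)/(z^2 - 14*z + 48)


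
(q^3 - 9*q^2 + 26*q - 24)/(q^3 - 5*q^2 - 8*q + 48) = (q^2 - 5*q + 6)/(q^2 - q - 12)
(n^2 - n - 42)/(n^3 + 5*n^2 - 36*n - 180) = (n - 7)/(n^2 - n - 30)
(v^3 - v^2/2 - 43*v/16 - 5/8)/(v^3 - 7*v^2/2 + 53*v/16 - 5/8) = (16*v^2 + 24*v + 5)/(16*v^2 - 24*v + 5)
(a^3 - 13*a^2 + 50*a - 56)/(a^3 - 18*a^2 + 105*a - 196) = (a - 2)/(a - 7)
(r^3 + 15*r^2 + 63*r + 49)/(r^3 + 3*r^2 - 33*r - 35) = (r + 7)/(r - 5)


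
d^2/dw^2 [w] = 0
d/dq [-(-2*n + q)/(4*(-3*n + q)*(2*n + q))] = ((-2*n + q)*(2*n + q) + (2*n - q)*(3*n - q) + (2*n + q)*(3*n - q))/(4*(2*n + q)^2*(3*n - q)^2)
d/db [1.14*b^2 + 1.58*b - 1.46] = 2.28*b + 1.58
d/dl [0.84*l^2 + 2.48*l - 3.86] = 1.68*l + 2.48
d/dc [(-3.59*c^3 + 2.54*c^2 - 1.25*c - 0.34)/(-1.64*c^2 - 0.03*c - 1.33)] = (5.8876*c^4 + 0.215400000000001*c^3 + 12.1979*c^2 - 7.8716*c + 1.6523)/(2.6896*c^4 + 0.0984*c^3 + 4.3633*c^2 + 0.0798*c + 1.7689)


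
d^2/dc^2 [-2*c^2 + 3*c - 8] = -4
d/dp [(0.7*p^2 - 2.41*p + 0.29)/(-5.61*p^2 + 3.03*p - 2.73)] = (-11.3991*p^2 - 0.568199999999999*p + 5.7006)/(31.4721*p^4 - 33.9966*p^3 + 39.8115*p^2 - 16.5438*p + 7.4529)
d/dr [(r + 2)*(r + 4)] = 2*r + 6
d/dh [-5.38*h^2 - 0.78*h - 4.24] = -10.76*h - 0.78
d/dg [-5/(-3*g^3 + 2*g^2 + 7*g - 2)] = 5*(-9*g^2 + 4*g + 7)/(3*g^3 - 2*g^2 - 7*g + 2)^2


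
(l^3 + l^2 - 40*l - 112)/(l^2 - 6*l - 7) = (l^2 + 8*l + 16)/(l + 1)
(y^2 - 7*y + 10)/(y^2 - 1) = (y^2 - 7*y + 10)/(y^2 - 1)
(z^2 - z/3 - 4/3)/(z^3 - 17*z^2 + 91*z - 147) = (3*z^2 - z - 4)/(3*(z^3 - 17*z^2 + 91*z - 147))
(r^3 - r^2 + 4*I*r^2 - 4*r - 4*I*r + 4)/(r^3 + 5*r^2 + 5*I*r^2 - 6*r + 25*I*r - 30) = (r^2 + r*(-1 + 2*I) - 2*I)/(r^2 + r*(5 + 3*I) + 15*I)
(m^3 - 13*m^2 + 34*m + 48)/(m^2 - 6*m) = m - 7 - 8/m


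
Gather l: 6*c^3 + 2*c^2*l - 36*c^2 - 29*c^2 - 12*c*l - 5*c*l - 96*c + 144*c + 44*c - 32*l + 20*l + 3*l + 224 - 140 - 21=6*c^3 - 65*c^2 + 92*c + l*(2*c^2 - 17*c - 9) + 63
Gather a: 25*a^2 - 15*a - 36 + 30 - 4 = 25*a^2 - 15*a - 10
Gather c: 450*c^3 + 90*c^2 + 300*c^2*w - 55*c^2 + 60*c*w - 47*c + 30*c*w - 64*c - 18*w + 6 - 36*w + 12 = 450*c^3 + c^2*(300*w + 35) + c*(90*w - 111) - 54*w + 18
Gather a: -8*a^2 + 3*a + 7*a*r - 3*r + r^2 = -8*a^2 + a*(7*r + 3) + r^2 - 3*r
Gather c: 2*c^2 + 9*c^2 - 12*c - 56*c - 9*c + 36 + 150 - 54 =11*c^2 - 77*c + 132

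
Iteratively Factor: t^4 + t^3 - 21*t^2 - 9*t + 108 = (t + 3)*(t^3 - 2*t^2 - 15*t + 36) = (t - 3)*(t + 3)*(t^2 + t - 12) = (t - 3)*(t + 3)*(t + 4)*(t - 3)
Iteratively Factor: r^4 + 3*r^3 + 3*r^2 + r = (r)*(r^3 + 3*r^2 + 3*r + 1) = r*(r + 1)*(r^2 + 2*r + 1) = r*(r + 1)^2*(r + 1)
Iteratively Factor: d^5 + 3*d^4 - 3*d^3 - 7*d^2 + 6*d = (d - 1)*(d^4 + 4*d^3 + d^2 - 6*d) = (d - 1)*(d + 3)*(d^3 + d^2 - 2*d) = (d - 1)*(d + 2)*(d + 3)*(d^2 - d) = d*(d - 1)*(d + 2)*(d + 3)*(d - 1)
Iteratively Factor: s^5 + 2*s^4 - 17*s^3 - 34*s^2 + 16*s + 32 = (s + 4)*(s^4 - 2*s^3 - 9*s^2 + 2*s + 8) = (s + 2)*(s + 4)*(s^3 - 4*s^2 - s + 4) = (s - 4)*(s + 2)*(s + 4)*(s^2 - 1) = (s - 4)*(s + 1)*(s + 2)*(s + 4)*(s - 1)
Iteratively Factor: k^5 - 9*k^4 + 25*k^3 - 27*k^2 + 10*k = (k)*(k^4 - 9*k^3 + 25*k^2 - 27*k + 10) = k*(k - 1)*(k^3 - 8*k^2 + 17*k - 10) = k*(k - 1)^2*(k^2 - 7*k + 10) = k*(k - 5)*(k - 1)^2*(k - 2)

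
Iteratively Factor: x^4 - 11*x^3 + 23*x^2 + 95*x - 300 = (x + 3)*(x^3 - 14*x^2 + 65*x - 100) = (x - 5)*(x + 3)*(x^2 - 9*x + 20) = (x - 5)^2*(x + 3)*(x - 4)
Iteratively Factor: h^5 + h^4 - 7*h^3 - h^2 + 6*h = (h - 1)*(h^4 + 2*h^3 - 5*h^2 - 6*h) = (h - 1)*(h + 1)*(h^3 + h^2 - 6*h) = h*(h - 1)*(h + 1)*(h^2 + h - 6) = h*(h - 1)*(h + 1)*(h + 3)*(h - 2)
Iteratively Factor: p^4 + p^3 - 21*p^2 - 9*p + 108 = (p + 4)*(p^3 - 3*p^2 - 9*p + 27) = (p + 3)*(p + 4)*(p^2 - 6*p + 9) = (p - 3)*(p + 3)*(p + 4)*(p - 3)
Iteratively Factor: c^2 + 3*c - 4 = (c + 4)*(c - 1)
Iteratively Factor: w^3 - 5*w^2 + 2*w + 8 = (w - 2)*(w^2 - 3*w - 4) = (w - 2)*(w + 1)*(w - 4)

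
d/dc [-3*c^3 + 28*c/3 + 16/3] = 28/3 - 9*c^2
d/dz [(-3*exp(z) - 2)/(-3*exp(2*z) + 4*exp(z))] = (-9*exp(2*z) - 12*exp(z) + 8)*exp(-z)/(9*exp(2*z) - 24*exp(z) + 16)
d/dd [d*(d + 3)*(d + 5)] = 3*d^2 + 16*d + 15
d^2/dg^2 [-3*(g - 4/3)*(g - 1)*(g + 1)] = 8 - 18*g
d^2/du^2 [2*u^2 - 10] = 4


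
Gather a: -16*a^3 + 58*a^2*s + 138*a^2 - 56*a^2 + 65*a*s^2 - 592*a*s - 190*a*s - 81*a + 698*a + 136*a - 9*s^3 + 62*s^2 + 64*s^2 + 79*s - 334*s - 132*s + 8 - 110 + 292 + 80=-16*a^3 + a^2*(58*s + 82) + a*(65*s^2 - 782*s + 753) - 9*s^3 + 126*s^2 - 387*s + 270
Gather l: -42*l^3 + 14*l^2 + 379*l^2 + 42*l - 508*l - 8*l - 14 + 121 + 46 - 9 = -42*l^3 + 393*l^2 - 474*l + 144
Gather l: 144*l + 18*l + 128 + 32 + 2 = 162*l + 162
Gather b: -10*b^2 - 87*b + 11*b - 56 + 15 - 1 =-10*b^2 - 76*b - 42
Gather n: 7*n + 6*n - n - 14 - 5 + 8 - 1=12*n - 12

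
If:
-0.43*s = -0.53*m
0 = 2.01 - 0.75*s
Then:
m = 2.17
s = 2.68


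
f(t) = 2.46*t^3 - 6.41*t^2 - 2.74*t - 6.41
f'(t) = 7.38*t^2 - 12.82*t - 2.74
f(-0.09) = -6.22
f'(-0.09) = -1.53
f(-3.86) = -232.82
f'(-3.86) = 156.70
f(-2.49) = -77.31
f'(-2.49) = 74.94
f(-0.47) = -6.79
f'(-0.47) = 4.92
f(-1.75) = -34.43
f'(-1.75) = 42.30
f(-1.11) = -14.63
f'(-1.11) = 20.58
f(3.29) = 2.80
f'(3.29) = 34.96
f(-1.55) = -26.72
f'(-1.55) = 34.86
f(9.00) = 1243.06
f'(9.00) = 479.66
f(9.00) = 1243.06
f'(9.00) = 479.66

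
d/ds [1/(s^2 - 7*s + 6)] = (7 - 2*s)/(s^2 - 7*s + 6)^2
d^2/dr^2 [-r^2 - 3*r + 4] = -2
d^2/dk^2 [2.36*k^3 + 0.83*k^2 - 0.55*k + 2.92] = 14.16*k + 1.66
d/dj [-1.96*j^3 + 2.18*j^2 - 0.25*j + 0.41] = -5.88*j^2 + 4.36*j - 0.25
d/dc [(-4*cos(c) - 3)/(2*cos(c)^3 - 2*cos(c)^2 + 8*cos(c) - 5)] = -8*(-5*sin(c)^2 + 2*cos(3*c) + 27)*sin(c)/(4*sin(c)^2 + 19*cos(c) + cos(3*c) - 14)^2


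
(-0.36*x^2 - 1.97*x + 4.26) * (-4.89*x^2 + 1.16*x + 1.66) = 1.7604*x^4 + 9.2157*x^3 - 23.7142*x^2 + 1.6714*x + 7.0716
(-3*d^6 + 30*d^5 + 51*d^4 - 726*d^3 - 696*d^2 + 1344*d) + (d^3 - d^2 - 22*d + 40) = -3*d^6 + 30*d^5 + 51*d^4 - 725*d^3 - 697*d^2 + 1322*d + 40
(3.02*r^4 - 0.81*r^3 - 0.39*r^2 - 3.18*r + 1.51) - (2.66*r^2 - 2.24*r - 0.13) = 3.02*r^4 - 0.81*r^3 - 3.05*r^2 - 0.94*r + 1.64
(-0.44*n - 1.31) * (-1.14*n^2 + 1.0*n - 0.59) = 0.5016*n^3 + 1.0534*n^2 - 1.0504*n + 0.7729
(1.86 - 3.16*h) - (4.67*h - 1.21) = 3.07 - 7.83*h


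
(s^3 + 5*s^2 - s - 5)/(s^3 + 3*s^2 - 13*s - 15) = (s - 1)/(s - 3)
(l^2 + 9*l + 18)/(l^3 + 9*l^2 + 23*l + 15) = (l + 6)/(l^2 + 6*l + 5)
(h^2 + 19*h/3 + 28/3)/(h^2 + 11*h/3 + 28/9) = 3*(h + 4)/(3*h + 4)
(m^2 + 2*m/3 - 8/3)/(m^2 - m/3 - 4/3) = (m + 2)/(m + 1)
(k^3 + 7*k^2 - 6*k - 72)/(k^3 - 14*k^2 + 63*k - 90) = (k^2 + 10*k + 24)/(k^2 - 11*k + 30)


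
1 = 1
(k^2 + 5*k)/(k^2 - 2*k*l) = (k + 5)/(k - 2*l)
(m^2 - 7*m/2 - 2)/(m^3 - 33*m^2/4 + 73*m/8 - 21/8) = 4*(2*m^2 - 7*m - 4)/(8*m^3 - 66*m^2 + 73*m - 21)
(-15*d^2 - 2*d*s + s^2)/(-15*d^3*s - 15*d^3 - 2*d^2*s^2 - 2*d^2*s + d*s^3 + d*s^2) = 1/(d*(s + 1))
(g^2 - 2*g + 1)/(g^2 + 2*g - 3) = (g - 1)/(g + 3)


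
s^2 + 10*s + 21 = (s + 3)*(s + 7)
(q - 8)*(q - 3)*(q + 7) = q^3 - 4*q^2 - 53*q + 168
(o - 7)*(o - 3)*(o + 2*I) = o^3 - 10*o^2 + 2*I*o^2 + 21*o - 20*I*o + 42*I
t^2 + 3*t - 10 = (t - 2)*(t + 5)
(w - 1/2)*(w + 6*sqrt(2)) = w^2 - w/2 + 6*sqrt(2)*w - 3*sqrt(2)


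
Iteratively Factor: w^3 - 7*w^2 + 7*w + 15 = (w - 5)*(w^2 - 2*w - 3) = (w - 5)*(w - 3)*(w + 1)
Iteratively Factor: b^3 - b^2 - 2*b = (b + 1)*(b^2 - 2*b) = (b - 2)*(b + 1)*(b)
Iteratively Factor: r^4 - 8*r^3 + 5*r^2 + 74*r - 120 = (r + 3)*(r^3 - 11*r^2 + 38*r - 40) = (r - 2)*(r + 3)*(r^2 - 9*r + 20) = (r - 5)*(r - 2)*(r + 3)*(r - 4)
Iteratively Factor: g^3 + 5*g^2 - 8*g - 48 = (g - 3)*(g^2 + 8*g + 16) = (g - 3)*(g + 4)*(g + 4)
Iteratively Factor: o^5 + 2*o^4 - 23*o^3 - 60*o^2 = (o + 3)*(o^4 - o^3 - 20*o^2) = o*(o + 3)*(o^3 - o^2 - 20*o) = o*(o - 5)*(o + 3)*(o^2 + 4*o) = o*(o - 5)*(o + 3)*(o + 4)*(o)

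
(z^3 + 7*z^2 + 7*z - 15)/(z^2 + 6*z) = (z^3 + 7*z^2 + 7*z - 15)/(z*(z + 6))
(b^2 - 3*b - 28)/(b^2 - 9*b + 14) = (b + 4)/(b - 2)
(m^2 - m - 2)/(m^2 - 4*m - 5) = (m - 2)/(m - 5)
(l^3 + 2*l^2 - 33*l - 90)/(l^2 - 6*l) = l + 8 + 15/l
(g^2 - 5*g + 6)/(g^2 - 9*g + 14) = (g - 3)/(g - 7)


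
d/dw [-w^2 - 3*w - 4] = -2*w - 3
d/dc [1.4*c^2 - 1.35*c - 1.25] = 2.8*c - 1.35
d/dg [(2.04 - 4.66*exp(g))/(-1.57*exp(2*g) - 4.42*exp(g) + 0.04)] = (-7.3162*exp(2*g) + 6.4056*exp(g) + 8.8304)*exp(g)/(2.4649*exp(4*g) + 13.8788*exp(3*g) + 19.4108*exp(2*g) - 0.3536*exp(g) + 0.0016)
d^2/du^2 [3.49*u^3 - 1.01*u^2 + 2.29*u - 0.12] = 20.94*u - 2.02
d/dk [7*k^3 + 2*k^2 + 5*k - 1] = 21*k^2 + 4*k + 5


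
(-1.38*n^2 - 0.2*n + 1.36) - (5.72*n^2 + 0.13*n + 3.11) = -7.1*n^2 - 0.33*n - 1.75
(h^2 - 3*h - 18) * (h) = h^3 - 3*h^2 - 18*h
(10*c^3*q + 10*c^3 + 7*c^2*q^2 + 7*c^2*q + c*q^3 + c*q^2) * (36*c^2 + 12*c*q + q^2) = 360*c^5*q + 360*c^5 + 372*c^4*q^2 + 372*c^4*q + 130*c^3*q^3 + 130*c^3*q^2 + 19*c^2*q^4 + 19*c^2*q^3 + c*q^5 + c*q^4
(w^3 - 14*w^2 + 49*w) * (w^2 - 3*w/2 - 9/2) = w^5 - 31*w^4/2 + 131*w^3/2 - 21*w^2/2 - 441*w/2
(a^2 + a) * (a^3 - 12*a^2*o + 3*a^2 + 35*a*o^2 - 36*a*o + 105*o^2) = a^5 - 12*a^4*o + 4*a^4 + 35*a^3*o^2 - 48*a^3*o + 3*a^3 + 140*a^2*o^2 - 36*a^2*o + 105*a*o^2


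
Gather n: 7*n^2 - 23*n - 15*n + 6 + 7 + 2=7*n^2 - 38*n + 15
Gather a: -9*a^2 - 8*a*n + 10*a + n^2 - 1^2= -9*a^2 + a*(10 - 8*n) + n^2 - 1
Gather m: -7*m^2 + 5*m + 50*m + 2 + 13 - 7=-7*m^2 + 55*m + 8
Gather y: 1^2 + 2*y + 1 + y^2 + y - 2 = y^2 + 3*y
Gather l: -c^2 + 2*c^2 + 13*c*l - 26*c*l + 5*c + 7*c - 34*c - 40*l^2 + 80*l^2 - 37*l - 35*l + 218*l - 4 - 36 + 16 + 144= c^2 - 22*c + 40*l^2 + l*(146 - 13*c) + 120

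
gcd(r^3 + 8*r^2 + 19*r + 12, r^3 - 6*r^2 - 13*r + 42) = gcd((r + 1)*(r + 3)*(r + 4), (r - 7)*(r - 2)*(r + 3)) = r + 3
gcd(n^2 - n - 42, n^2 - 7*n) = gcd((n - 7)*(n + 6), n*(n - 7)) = n - 7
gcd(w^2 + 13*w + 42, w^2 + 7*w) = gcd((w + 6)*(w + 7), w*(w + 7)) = w + 7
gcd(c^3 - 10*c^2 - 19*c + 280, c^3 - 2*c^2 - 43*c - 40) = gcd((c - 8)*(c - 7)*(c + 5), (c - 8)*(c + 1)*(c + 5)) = c^2 - 3*c - 40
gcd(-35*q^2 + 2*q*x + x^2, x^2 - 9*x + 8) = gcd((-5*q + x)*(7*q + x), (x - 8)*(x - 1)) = 1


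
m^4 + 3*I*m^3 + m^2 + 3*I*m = m*(m - I)*(m + I)*(m + 3*I)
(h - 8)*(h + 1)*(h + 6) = h^3 - h^2 - 50*h - 48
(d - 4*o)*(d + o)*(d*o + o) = d^3*o - 3*d^2*o^2 + d^2*o - 4*d*o^3 - 3*d*o^2 - 4*o^3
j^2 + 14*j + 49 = (j + 7)^2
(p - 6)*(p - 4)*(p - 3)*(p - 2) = p^4 - 15*p^3 + 80*p^2 - 180*p + 144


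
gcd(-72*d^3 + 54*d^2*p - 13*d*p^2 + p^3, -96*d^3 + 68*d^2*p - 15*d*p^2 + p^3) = 12*d^2 - 7*d*p + p^2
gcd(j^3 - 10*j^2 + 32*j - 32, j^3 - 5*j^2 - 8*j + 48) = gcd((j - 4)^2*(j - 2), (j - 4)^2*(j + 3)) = j^2 - 8*j + 16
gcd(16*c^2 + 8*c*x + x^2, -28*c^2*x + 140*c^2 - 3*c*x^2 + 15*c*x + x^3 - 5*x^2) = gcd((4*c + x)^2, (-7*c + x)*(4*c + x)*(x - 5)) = 4*c + x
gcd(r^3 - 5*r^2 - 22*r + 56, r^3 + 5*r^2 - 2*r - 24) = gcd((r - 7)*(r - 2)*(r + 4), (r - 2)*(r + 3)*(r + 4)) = r^2 + 2*r - 8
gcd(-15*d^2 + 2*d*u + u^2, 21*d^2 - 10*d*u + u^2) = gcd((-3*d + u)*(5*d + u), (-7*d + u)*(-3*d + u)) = -3*d + u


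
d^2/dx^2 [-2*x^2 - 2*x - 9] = -4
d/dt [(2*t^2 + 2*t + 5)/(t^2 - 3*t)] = (-8*t^2 - 10*t + 15)/(t^2*(t^2 - 6*t + 9))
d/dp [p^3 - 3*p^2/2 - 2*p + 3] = 3*p^2 - 3*p - 2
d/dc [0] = 0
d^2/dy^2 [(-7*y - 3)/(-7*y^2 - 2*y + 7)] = 2*(4*(7*y + 1)^2*(7*y + 3) - 7*(21*y + 5)*(7*y^2 + 2*y - 7))/(7*y^2 + 2*y - 7)^3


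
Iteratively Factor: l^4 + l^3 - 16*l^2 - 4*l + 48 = (l + 2)*(l^3 - l^2 - 14*l + 24) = (l + 2)*(l + 4)*(l^2 - 5*l + 6) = (l - 3)*(l + 2)*(l + 4)*(l - 2)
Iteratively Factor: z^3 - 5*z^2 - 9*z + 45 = (z + 3)*(z^2 - 8*z + 15) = (z - 3)*(z + 3)*(z - 5)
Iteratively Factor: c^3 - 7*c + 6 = (c + 3)*(c^2 - 3*c + 2) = (c - 2)*(c + 3)*(c - 1)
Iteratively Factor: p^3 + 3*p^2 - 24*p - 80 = (p + 4)*(p^2 - p - 20) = (p - 5)*(p + 4)*(p + 4)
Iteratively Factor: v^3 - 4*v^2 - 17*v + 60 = (v - 3)*(v^2 - v - 20) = (v - 5)*(v - 3)*(v + 4)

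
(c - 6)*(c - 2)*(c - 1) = c^3 - 9*c^2 + 20*c - 12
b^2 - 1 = (b - 1)*(b + 1)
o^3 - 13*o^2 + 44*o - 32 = (o - 8)*(o - 4)*(o - 1)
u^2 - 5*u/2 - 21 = (u - 6)*(u + 7/2)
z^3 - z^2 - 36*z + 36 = (z - 6)*(z - 1)*(z + 6)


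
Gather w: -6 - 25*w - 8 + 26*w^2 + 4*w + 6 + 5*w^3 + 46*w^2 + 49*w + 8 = 5*w^3 + 72*w^2 + 28*w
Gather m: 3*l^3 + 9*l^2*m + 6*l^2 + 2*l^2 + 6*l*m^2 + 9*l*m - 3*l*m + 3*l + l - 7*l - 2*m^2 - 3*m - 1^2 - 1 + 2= 3*l^3 + 8*l^2 - 3*l + m^2*(6*l - 2) + m*(9*l^2 + 6*l - 3)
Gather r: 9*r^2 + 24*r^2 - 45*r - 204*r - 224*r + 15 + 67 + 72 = 33*r^2 - 473*r + 154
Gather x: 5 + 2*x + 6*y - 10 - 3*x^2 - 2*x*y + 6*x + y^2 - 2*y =-3*x^2 + x*(8 - 2*y) + y^2 + 4*y - 5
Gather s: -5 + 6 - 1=0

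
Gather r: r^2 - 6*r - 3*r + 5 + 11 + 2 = r^2 - 9*r + 18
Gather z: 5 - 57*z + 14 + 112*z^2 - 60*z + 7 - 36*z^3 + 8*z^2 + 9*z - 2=-36*z^3 + 120*z^2 - 108*z + 24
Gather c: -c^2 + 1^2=1 - c^2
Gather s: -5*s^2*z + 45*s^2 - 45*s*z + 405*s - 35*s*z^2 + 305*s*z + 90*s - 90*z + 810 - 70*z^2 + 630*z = s^2*(45 - 5*z) + s*(-35*z^2 + 260*z + 495) - 70*z^2 + 540*z + 810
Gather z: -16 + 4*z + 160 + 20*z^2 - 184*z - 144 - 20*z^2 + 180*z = 0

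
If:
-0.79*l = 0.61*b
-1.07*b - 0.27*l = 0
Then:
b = 0.00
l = 0.00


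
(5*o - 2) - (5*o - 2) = 0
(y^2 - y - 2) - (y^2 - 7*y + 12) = 6*y - 14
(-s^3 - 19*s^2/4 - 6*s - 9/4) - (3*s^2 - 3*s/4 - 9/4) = -s^3 - 31*s^2/4 - 21*s/4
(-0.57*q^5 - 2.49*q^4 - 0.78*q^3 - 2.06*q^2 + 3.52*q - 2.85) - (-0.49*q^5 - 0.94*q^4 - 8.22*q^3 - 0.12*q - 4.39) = -0.08*q^5 - 1.55*q^4 + 7.44*q^3 - 2.06*q^2 + 3.64*q + 1.54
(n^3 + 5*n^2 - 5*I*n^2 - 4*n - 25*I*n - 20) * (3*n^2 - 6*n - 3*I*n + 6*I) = 3*n^5 + 9*n^4 - 18*I*n^4 - 57*n^3 - 54*I*n^3 - 81*n^2 + 192*I*n^2 + 270*n + 36*I*n - 120*I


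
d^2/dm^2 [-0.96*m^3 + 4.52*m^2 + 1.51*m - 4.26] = 9.04 - 5.76*m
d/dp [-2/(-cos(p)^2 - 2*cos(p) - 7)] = 4*(cos(p) + 1)*sin(p)/(cos(p)^2 + 2*cos(p) + 7)^2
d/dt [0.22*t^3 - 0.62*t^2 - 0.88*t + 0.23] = 0.66*t^2 - 1.24*t - 0.88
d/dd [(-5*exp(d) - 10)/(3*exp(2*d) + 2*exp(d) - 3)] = (15*exp(2*d) + 60*exp(d) + 35)*exp(d)/(9*exp(4*d) + 12*exp(3*d) - 14*exp(2*d) - 12*exp(d) + 9)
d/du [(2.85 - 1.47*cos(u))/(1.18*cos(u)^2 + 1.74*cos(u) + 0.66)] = (-1.7346*cos(u)^2 + 6.726*cos(u) + 5.9292)*sin(u)/(1.3924*cos(u)^4 + 4.1064*cos(u)^3 + 4.5852*cos(u)^2 + 2.2968*cos(u) + 0.4356)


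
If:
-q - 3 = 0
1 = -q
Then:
No Solution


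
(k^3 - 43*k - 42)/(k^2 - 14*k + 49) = (k^2 + 7*k + 6)/(k - 7)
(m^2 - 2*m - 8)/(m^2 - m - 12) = (m + 2)/(m + 3)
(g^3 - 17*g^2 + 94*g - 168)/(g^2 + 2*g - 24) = (g^2 - 13*g + 42)/(g + 6)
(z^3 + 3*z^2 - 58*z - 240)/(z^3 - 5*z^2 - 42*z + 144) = (z + 5)/(z - 3)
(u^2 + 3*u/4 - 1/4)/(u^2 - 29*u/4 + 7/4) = (u + 1)/(u - 7)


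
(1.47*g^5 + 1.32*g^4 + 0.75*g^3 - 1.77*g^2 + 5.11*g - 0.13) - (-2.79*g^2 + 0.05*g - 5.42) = 1.47*g^5 + 1.32*g^4 + 0.75*g^3 + 1.02*g^2 + 5.06*g + 5.29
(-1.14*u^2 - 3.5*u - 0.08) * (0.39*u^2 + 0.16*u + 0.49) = -0.4446*u^4 - 1.5474*u^3 - 1.1498*u^2 - 1.7278*u - 0.0392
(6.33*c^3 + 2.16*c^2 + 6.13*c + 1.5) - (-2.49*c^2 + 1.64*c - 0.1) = 6.33*c^3 + 4.65*c^2 + 4.49*c + 1.6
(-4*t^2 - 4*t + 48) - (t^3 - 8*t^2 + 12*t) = -t^3 + 4*t^2 - 16*t + 48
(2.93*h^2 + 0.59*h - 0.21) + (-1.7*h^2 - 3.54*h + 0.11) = 1.23*h^2 - 2.95*h - 0.1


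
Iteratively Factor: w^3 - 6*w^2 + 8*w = (w - 2)*(w^2 - 4*w) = w*(w - 2)*(w - 4)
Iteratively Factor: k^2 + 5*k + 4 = (k + 1)*(k + 4)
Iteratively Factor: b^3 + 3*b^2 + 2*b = (b + 2)*(b^2 + b) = (b + 1)*(b + 2)*(b)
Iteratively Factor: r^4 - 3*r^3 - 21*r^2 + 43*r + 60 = (r + 1)*(r^3 - 4*r^2 - 17*r + 60) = (r - 3)*(r + 1)*(r^2 - r - 20) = (r - 5)*(r - 3)*(r + 1)*(r + 4)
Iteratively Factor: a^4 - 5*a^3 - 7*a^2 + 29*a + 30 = (a - 3)*(a^3 - 2*a^2 - 13*a - 10) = (a - 3)*(a + 2)*(a^2 - 4*a - 5) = (a - 3)*(a + 1)*(a + 2)*(a - 5)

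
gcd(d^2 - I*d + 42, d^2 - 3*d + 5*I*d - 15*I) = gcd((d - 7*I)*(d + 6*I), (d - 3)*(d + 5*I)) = 1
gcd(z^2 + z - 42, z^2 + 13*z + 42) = z + 7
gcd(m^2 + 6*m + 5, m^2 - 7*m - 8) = m + 1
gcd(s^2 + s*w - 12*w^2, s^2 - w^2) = 1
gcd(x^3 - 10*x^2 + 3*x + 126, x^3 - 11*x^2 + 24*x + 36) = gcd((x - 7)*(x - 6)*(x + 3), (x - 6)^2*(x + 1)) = x - 6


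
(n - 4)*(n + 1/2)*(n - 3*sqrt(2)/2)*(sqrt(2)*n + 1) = sqrt(2)*n^4 - 7*sqrt(2)*n^3/2 - 2*n^3 - 7*sqrt(2)*n^2/2 + 7*n^2 + 4*n + 21*sqrt(2)*n/4 + 3*sqrt(2)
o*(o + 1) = o^2 + o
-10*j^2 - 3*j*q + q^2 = (-5*j + q)*(2*j + q)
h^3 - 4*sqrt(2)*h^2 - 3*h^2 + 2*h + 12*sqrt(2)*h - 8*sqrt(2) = (h - 2)*(h - 1)*(h - 4*sqrt(2))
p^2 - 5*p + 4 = (p - 4)*(p - 1)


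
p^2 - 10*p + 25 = (p - 5)^2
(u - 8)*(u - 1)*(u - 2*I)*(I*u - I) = I*u^4 + 2*u^3 - 10*I*u^3 - 20*u^2 + 17*I*u^2 + 34*u - 8*I*u - 16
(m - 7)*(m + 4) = m^2 - 3*m - 28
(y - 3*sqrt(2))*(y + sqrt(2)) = y^2 - 2*sqrt(2)*y - 6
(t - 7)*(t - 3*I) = t^2 - 7*t - 3*I*t + 21*I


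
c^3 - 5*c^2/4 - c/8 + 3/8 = (c - 1)*(c - 3/4)*(c + 1/2)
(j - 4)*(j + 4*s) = j^2 + 4*j*s - 4*j - 16*s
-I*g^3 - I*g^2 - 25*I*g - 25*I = (g - 5*I)*(g + 5*I)*(-I*g - I)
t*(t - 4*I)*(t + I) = t^3 - 3*I*t^2 + 4*t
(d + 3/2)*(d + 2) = d^2 + 7*d/2 + 3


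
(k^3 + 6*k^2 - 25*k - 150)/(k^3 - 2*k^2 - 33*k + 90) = (k + 5)/(k - 3)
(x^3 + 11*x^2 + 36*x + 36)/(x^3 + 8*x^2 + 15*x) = (x^2 + 8*x + 12)/(x*(x + 5))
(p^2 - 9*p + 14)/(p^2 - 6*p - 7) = (p - 2)/(p + 1)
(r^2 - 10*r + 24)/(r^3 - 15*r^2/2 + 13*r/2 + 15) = 2*(r - 4)/(2*r^2 - 3*r - 5)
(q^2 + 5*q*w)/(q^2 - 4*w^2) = q*(q + 5*w)/(q^2 - 4*w^2)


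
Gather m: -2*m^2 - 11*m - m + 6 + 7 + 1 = -2*m^2 - 12*m + 14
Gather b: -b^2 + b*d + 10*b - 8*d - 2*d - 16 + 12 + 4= -b^2 + b*(d + 10) - 10*d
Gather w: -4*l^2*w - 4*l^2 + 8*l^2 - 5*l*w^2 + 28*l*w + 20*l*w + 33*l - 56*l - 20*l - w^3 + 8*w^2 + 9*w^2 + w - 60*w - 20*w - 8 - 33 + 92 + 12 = 4*l^2 - 43*l - w^3 + w^2*(17 - 5*l) + w*(-4*l^2 + 48*l - 79) + 63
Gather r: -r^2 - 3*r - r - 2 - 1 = -r^2 - 4*r - 3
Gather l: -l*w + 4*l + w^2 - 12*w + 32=l*(4 - w) + w^2 - 12*w + 32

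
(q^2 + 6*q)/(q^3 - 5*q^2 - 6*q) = (q + 6)/(q^2 - 5*q - 6)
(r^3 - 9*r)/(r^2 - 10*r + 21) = r*(r + 3)/(r - 7)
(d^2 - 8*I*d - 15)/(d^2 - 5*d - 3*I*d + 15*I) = (d - 5*I)/(d - 5)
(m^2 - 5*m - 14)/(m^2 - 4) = (m - 7)/(m - 2)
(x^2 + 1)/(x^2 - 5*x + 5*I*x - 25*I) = (x^2 + 1)/(x^2 + 5*x*(-1 + I) - 25*I)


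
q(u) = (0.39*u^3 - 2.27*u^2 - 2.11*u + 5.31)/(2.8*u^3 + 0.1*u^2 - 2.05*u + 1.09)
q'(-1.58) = -1.88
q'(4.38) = 0.05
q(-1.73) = -0.02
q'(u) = (-8.4*u^2 - 0.2*u + 2.05)*(0.39*u^3 - 2.27*u^2 - 2.11*u + 5.31)/(2.8*u^3 + 0.1*u^2 - 2.05*u + 1.09)^2 + (1.17*u^2 - 4.54*u - 2.11)/(2.8*u^3 + 0.1*u^2 - 2.05*u + 1.09) = (4.44089209850063e-16*u^5 + 6.395*u^4 + 10.217*u^3 - 38.4642*u^2 - 6.0106*u + 8.5856)/(7.84*u^6 + 0.56*u^5 - 11.47*u^4 + 5.694*u^3 + 4.4205*u^2 - 4.469*u + 1.1881)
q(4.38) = -0.06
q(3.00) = -0.15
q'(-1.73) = -1.00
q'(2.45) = 0.10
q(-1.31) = -1.41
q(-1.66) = -0.10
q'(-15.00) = 0.00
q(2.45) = -0.20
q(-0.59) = 3.23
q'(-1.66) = -1.32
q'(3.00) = 0.09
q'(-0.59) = -0.83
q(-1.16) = -5.33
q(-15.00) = 0.19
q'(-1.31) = -9.74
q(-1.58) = -0.22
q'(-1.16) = -68.79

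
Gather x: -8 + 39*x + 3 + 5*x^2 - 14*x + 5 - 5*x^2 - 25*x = 0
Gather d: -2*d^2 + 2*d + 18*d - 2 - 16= -2*d^2 + 20*d - 18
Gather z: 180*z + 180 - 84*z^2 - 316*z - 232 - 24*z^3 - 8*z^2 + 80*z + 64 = -24*z^3 - 92*z^2 - 56*z + 12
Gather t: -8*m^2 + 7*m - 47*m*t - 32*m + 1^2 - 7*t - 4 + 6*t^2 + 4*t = -8*m^2 - 25*m + 6*t^2 + t*(-47*m - 3) - 3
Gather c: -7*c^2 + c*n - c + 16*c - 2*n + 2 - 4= -7*c^2 + c*(n + 15) - 2*n - 2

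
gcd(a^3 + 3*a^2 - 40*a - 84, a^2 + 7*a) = a + 7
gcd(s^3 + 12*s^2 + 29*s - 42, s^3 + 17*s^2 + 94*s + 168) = s^2 + 13*s + 42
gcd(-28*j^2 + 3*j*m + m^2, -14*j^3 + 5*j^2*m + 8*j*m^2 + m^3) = 7*j + m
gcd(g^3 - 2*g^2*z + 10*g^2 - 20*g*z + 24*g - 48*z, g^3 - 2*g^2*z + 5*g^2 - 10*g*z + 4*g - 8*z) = -g^2 + 2*g*z - 4*g + 8*z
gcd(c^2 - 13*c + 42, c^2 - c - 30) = c - 6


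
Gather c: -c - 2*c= -3*c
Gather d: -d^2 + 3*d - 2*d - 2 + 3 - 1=-d^2 + d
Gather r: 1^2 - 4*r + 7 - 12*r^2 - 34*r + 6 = -12*r^2 - 38*r + 14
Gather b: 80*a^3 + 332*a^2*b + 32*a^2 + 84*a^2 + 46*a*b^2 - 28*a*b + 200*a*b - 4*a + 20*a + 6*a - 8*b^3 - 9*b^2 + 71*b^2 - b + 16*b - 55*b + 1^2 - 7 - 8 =80*a^3 + 116*a^2 + 22*a - 8*b^3 + b^2*(46*a + 62) + b*(332*a^2 + 172*a - 40) - 14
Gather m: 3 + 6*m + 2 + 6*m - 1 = 12*m + 4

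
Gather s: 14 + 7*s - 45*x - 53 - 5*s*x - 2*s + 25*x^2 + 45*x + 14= s*(5 - 5*x) + 25*x^2 - 25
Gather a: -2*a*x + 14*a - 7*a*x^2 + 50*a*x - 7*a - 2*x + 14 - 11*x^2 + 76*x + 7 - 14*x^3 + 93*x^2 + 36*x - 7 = a*(-7*x^2 + 48*x + 7) - 14*x^3 + 82*x^2 + 110*x + 14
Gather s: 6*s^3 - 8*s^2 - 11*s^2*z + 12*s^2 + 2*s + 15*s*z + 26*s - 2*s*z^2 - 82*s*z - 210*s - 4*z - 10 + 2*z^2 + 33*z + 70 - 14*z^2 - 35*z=6*s^3 + s^2*(4 - 11*z) + s*(-2*z^2 - 67*z - 182) - 12*z^2 - 6*z + 60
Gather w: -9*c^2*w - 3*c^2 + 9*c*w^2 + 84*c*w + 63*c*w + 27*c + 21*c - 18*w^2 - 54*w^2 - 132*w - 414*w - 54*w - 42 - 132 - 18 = -3*c^2 + 48*c + w^2*(9*c - 72) + w*(-9*c^2 + 147*c - 600) - 192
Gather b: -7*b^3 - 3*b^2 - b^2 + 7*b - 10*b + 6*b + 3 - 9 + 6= -7*b^3 - 4*b^2 + 3*b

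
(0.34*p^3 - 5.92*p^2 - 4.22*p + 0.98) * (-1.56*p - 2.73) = -0.5304*p^4 + 8.307*p^3 + 22.7448*p^2 + 9.9918*p - 2.6754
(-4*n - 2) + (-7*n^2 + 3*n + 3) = -7*n^2 - n + 1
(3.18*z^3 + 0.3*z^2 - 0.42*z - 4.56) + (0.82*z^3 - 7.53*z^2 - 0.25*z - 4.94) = 4.0*z^3 - 7.23*z^2 - 0.67*z - 9.5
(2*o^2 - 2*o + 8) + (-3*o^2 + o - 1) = -o^2 - o + 7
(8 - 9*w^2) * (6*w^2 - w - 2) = -54*w^4 + 9*w^3 + 66*w^2 - 8*w - 16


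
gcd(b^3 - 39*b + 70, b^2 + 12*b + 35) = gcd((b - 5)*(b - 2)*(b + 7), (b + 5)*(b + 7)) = b + 7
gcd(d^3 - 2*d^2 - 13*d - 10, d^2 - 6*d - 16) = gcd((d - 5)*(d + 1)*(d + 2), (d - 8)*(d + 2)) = d + 2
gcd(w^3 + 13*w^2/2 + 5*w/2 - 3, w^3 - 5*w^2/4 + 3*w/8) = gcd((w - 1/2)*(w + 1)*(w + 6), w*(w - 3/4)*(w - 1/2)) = w - 1/2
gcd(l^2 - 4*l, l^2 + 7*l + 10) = 1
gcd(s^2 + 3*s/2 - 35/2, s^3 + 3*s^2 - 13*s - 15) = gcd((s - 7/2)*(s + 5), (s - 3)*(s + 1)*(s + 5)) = s + 5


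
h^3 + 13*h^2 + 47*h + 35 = (h + 1)*(h + 5)*(h + 7)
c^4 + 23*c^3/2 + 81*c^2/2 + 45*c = c*(c + 5/2)*(c + 3)*(c + 6)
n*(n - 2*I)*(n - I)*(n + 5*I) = n^4 + 2*I*n^3 + 13*n^2 - 10*I*n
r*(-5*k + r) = -5*k*r + r^2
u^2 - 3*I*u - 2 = (u - 2*I)*(u - I)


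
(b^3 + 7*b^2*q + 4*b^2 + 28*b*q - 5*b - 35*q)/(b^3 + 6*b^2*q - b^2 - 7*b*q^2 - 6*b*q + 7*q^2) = (-b - 5)/(-b + q)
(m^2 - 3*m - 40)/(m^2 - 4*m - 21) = (-m^2 + 3*m + 40)/(-m^2 + 4*m + 21)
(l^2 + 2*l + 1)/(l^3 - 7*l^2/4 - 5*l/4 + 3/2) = 4*(l + 1)/(4*l^2 - 11*l + 6)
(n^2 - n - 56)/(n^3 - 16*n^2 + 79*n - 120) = (n + 7)/(n^2 - 8*n + 15)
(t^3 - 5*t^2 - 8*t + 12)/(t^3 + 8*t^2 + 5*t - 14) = (t - 6)/(t + 7)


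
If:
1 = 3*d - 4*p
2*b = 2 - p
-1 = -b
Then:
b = 1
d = 1/3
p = 0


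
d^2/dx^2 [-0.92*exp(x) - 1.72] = -0.92*exp(x)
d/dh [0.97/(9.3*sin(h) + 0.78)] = -9.021*cos(h)/(9.3*sin(h) + 0.78)^2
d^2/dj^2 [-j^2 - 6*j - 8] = -2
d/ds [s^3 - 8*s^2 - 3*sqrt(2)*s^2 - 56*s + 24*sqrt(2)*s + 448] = 3*s^2 - 16*s - 6*sqrt(2)*s - 56 + 24*sqrt(2)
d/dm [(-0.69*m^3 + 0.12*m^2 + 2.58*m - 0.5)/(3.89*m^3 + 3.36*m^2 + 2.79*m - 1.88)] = (-2.7852*m^4 - 23.9226*m^3 + 1.3926*m^2 + 2.9088*m - 3.4554)/(15.1321*m^6 + 26.1408*m^5 + 32.9958*m^4 + 4.1224*m^3 - 4.8495*m^2 - 10.4904*m + 3.5344)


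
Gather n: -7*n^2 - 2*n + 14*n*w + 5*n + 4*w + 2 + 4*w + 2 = -7*n^2 + n*(14*w + 3) + 8*w + 4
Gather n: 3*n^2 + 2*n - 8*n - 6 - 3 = 3*n^2 - 6*n - 9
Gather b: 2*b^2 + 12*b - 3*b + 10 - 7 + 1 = 2*b^2 + 9*b + 4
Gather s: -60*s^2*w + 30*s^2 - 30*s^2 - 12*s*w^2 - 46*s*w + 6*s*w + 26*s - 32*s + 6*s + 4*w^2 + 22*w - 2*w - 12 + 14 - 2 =-60*s^2*w + s*(-12*w^2 - 40*w) + 4*w^2 + 20*w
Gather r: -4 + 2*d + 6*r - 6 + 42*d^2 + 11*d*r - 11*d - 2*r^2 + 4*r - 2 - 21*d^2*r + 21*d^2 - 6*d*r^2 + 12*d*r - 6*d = 63*d^2 - 15*d + r^2*(-6*d - 2) + r*(-21*d^2 + 23*d + 10) - 12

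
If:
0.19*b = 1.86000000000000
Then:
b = 9.79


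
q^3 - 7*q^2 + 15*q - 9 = (q - 3)^2*(q - 1)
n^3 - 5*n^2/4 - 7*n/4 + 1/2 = (n - 2)*(n - 1/4)*(n + 1)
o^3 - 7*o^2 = o^2*(o - 7)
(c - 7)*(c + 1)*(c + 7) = c^3 + c^2 - 49*c - 49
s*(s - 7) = s^2 - 7*s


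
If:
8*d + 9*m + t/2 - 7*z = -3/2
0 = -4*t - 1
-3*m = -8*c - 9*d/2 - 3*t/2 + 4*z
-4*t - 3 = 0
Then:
No Solution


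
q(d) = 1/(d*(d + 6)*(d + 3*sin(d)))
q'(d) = (-3*cos(d) - 1)/(d*(d + 6)*(d + 3*sin(d))^2) - 1/(d*(d + 6)^2*(d + 3*sin(d))) - 1/(d^2*(d + 6)*(d + 3*sin(d))) = (-d*(d + 6)*(3*cos(d) + 1) - d*(d + 3*sin(d)) + (-d - 6)*(d + 3*sin(d)))/(d^2*(d + 6)^2*(d + 3*sin(d))^2)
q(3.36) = 0.01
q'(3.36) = 0.00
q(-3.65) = 0.05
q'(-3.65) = -0.05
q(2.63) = 0.01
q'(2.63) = -0.00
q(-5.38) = 0.10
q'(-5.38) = -0.05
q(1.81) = 0.01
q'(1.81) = -0.01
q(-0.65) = 0.12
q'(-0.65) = 0.32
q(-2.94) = 0.03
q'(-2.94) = -0.02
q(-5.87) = 0.28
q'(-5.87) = -1.89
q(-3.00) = 0.03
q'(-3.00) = -0.02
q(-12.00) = 0.00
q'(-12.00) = 0.00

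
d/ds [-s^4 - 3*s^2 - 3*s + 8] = -4*s^3 - 6*s - 3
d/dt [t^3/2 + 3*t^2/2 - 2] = 3*t*(t + 2)/2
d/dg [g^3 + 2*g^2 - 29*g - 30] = 3*g^2 + 4*g - 29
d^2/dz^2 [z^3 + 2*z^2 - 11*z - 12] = 6*z + 4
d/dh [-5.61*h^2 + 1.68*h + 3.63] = 1.68 - 11.22*h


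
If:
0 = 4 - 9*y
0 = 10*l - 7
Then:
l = 7/10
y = 4/9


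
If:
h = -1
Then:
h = -1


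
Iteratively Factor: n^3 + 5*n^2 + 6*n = (n)*(n^2 + 5*n + 6) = n*(n + 3)*(n + 2)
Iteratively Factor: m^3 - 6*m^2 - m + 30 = (m - 5)*(m^2 - m - 6) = (m - 5)*(m - 3)*(m + 2)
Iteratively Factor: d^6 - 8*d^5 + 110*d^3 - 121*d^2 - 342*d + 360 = (d + 3)*(d^5 - 11*d^4 + 33*d^3 + 11*d^2 - 154*d + 120) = (d - 5)*(d + 3)*(d^4 - 6*d^3 + 3*d^2 + 26*d - 24) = (d - 5)*(d - 4)*(d + 3)*(d^3 - 2*d^2 - 5*d + 6) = (d - 5)*(d - 4)*(d - 1)*(d + 3)*(d^2 - d - 6) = (d - 5)*(d - 4)*(d - 3)*(d - 1)*(d + 3)*(d + 2)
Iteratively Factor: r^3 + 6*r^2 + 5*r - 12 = (r + 4)*(r^2 + 2*r - 3) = (r - 1)*(r + 4)*(r + 3)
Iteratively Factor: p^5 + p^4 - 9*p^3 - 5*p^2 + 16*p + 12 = (p + 1)*(p^4 - 9*p^2 + 4*p + 12) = (p - 2)*(p + 1)*(p^3 + 2*p^2 - 5*p - 6) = (p - 2)^2*(p + 1)*(p^2 + 4*p + 3) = (p - 2)^2*(p + 1)*(p + 3)*(p + 1)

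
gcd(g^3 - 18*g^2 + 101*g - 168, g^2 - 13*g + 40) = g - 8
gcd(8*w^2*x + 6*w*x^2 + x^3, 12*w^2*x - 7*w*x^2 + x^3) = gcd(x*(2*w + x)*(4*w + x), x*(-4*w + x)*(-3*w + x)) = x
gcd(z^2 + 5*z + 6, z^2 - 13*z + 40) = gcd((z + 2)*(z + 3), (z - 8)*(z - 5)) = 1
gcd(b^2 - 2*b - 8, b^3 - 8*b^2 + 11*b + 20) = b - 4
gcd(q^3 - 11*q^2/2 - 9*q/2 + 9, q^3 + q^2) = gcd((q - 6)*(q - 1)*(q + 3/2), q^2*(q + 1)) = 1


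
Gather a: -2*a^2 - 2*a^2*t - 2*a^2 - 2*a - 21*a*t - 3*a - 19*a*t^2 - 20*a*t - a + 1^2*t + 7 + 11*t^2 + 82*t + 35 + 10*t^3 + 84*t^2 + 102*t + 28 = a^2*(-2*t - 4) + a*(-19*t^2 - 41*t - 6) + 10*t^3 + 95*t^2 + 185*t + 70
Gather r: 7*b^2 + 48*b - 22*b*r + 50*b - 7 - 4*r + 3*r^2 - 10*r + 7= 7*b^2 + 98*b + 3*r^2 + r*(-22*b - 14)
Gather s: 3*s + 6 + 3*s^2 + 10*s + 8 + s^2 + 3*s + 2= 4*s^2 + 16*s + 16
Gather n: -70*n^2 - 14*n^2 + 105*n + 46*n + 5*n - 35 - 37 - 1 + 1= -84*n^2 + 156*n - 72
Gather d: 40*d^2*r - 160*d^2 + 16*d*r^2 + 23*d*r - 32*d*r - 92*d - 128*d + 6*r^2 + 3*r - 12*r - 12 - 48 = d^2*(40*r - 160) + d*(16*r^2 - 9*r - 220) + 6*r^2 - 9*r - 60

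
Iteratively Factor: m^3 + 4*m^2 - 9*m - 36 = (m + 4)*(m^2 - 9) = (m - 3)*(m + 4)*(m + 3)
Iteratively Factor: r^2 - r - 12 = (r - 4)*(r + 3)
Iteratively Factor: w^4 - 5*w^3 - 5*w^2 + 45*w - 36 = (w - 1)*(w^3 - 4*w^2 - 9*w + 36) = (w - 4)*(w - 1)*(w^2 - 9) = (w - 4)*(w - 1)*(w + 3)*(w - 3)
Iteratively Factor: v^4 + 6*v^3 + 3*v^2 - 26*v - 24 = (v + 3)*(v^3 + 3*v^2 - 6*v - 8) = (v - 2)*(v + 3)*(v^2 + 5*v + 4) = (v - 2)*(v + 1)*(v + 3)*(v + 4)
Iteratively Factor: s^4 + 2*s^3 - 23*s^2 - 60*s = (s)*(s^3 + 2*s^2 - 23*s - 60) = s*(s - 5)*(s^2 + 7*s + 12) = s*(s - 5)*(s + 4)*(s + 3)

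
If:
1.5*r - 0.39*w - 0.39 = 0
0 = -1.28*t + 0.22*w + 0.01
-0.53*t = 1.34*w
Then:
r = 0.26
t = 0.01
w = -0.00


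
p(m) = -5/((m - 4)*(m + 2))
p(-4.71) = -0.21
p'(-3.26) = -0.51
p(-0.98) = 0.98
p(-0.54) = 0.75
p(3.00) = 1.00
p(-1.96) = 20.97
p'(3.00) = 0.80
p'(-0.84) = -0.58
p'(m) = 5/((m - 4)*(m + 2)^2) + 5/((m - 4)^2*(m + 2))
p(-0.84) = 0.89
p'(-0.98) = -0.77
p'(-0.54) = -0.35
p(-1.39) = 1.52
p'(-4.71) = -0.10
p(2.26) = 0.67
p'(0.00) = -0.16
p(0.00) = 0.62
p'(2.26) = 0.23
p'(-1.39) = -2.21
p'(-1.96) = -520.81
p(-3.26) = -0.55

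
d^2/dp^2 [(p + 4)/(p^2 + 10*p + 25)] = 2*(p + 2)/(p^4 + 20*p^3 + 150*p^2 + 500*p + 625)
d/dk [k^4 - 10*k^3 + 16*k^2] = 2*k*(2*k^2 - 15*k + 16)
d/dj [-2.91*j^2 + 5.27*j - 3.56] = 5.27 - 5.82*j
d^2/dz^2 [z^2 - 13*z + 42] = 2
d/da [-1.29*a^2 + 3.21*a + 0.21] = 3.21 - 2.58*a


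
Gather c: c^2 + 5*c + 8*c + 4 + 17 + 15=c^2 + 13*c + 36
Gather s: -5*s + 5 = 5 - 5*s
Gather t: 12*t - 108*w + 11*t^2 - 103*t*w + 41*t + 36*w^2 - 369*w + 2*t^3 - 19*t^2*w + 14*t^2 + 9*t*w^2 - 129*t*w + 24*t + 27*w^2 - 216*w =2*t^3 + t^2*(25 - 19*w) + t*(9*w^2 - 232*w + 77) + 63*w^2 - 693*w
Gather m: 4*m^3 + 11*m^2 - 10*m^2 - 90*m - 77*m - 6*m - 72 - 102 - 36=4*m^3 + m^2 - 173*m - 210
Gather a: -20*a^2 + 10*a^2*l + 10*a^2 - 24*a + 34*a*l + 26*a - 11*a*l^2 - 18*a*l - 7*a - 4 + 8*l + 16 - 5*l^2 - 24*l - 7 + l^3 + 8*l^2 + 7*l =a^2*(10*l - 10) + a*(-11*l^2 + 16*l - 5) + l^3 + 3*l^2 - 9*l + 5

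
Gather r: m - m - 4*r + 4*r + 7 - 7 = 0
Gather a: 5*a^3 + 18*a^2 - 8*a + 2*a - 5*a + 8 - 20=5*a^3 + 18*a^2 - 11*a - 12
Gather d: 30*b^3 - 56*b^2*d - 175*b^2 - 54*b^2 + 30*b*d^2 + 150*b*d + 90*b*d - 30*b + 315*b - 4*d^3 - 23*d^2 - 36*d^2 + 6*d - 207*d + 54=30*b^3 - 229*b^2 + 285*b - 4*d^3 + d^2*(30*b - 59) + d*(-56*b^2 + 240*b - 201) + 54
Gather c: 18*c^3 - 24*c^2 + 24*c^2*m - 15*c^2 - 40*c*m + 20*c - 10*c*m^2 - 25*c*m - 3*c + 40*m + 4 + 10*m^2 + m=18*c^3 + c^2*(24*m - 39) + c*(-10*m^2 - 65*m + 17) + 10*m^2 + 41*m + 4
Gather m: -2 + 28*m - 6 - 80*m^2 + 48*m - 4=-80*m^2 + 76*m - 12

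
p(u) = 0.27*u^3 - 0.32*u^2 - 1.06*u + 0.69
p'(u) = 0.81*u^2 - 0.64*u - 1.06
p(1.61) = -0.72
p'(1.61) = 0.01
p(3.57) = 5.11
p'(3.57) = 6.98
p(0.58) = 0.02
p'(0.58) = -1.16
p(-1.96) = -0.49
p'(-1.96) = 3.31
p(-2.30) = -1.85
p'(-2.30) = 4.70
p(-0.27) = 0.95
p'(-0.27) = -0.83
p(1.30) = -0.64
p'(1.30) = -0.52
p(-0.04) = 0.73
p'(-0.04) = -1.03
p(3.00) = 1.92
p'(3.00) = 4.31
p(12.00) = 408.45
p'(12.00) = 107.90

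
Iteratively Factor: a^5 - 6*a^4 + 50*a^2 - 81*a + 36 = (a - 1)*(a^4 - 5*a^3 - 5*a^2 + 45*a - 36) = (a - 3)*(a - 1)*(a^3 - 2*a^2 - 11*a + 12) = (a - 3)*(a - 1)*(a + 3)*(a^2 - 5*a + 4) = (a - 4)*(a - 3)*(a - 1)*(a + 3)*(a - 1)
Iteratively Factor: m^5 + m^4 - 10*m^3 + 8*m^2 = (m)*(m^4 + m^3 - 10*m^2 + 8*m) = m^2*(m^3 + m^2 - 10*m + 8) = m^2*(m - 2)*(m^2 + 3*m - 4) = m^2*(m - 2)*(m + 4)*(m - 1)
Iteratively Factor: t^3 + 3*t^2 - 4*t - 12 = (t + 3)*(t^2 - 4) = (t + 2)*(t + 3)*(t - 2)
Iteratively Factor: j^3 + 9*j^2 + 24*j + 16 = (j + 4)*(j^2 + 5*j + 4) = (j + 1)*(j + 4)*(j + 4)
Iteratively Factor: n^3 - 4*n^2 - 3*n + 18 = (n - 3)*(n^2 - n - 6) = (n - 3)*(n + 2)*(n - 3)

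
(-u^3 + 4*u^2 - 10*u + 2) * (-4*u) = 4*u^4 - 16*u^3 + 40*u^2 - 8*u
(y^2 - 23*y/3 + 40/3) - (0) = y^2 - 23*y/3 + 40/3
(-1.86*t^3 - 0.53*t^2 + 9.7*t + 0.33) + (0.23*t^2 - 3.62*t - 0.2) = -1.86*t^3 - 0.3*t^2 + 6.08*t + 0.13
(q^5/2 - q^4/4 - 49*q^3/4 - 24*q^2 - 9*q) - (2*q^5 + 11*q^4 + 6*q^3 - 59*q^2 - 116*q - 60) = -3*q^5/2 - 45*q^4/4 - 73*q^3/4 + 35*q^2 + 107*q + 60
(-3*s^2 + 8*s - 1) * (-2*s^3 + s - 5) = 6*s^5 - 16*s^4 - s^3 + 23*s^2 - 41*s + 5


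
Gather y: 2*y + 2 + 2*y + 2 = 4*y + 4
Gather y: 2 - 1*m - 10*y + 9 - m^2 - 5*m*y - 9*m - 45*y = -m^2 - 10*m + y*(-5*m - 55) + 11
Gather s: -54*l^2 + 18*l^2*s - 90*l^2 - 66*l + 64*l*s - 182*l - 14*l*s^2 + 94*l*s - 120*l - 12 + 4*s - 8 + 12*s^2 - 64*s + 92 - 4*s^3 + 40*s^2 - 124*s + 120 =-144*l^2 - 368*l - 4*s^3 + s^2*(52 - 14*l) + s*(18*l^2 + 158*l - 184) + 192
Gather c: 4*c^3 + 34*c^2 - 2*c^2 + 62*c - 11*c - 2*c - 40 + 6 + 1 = 4*c^3 + 32*c^2 + 49*c - 33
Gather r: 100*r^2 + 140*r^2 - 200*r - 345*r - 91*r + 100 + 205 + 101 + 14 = 240*r^2 - 636*r + 420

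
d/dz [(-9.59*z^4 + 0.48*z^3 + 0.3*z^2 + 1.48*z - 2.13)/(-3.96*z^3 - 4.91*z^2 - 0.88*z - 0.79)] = (37.9764*z^6 + 94.1738*z^5 + 24.1488*z^4 + 41.1812*z^3 - 19.4392*z^2 - 21.3906*z - 3.0436)/(15.6816*z^6 + 38.8872*z^5 + 31.0777*z^4 + 14.8984*z^3 + 8.5322*z^2 + 1.3904*z + 0.6241)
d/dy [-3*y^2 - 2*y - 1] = -6*y - 2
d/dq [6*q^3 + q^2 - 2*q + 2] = 18*q^2 + 2*q - 2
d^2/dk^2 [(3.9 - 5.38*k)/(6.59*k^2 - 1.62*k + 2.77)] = (-(5.38*k - 3.9)*(13.18*k - 1.62)*(26.36*k - 3.24) + (212.7252*k - 68.8332)*(6.59*k^2 - 1.62*k + 2.77))/(6.59*k^2 - 1.62*k + 2.77)^3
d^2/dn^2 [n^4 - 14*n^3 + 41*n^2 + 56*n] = 12*n^2 - 84*n + 82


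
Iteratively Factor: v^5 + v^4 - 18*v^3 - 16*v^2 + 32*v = (v + 2)*(v^4 - v^3 - 16*v^2 + 16*v) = v*(v + 2)*(v^3 - v^2 - 16*v + 16) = v*(v + 2)*(v + 4)*(v^2 - 5*v + 4) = v*(v - 1)*(v + 2)*(v + 4)*(v - 4)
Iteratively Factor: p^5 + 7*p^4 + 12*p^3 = (p)*(p^4 + 7*p^3 + 12*p^2) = p*(p + 3)*(p^3 + 4*p^2) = p^2*(p + 3)*(p^2 + 4*p) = p^3*(p + 3)*(p + 4)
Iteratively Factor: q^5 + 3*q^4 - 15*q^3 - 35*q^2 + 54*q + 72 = (q - 3)*(q^4 + 6*q^3 + 3*q^2 - 26*q - 24) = (q - 3)*(q - 2)*(q^3 + 8*q^2 + 19*q + 12) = (q - 3)*(q - 2)*(q + 3)*(q^2 + 5*q + 4) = (q - 3)*(q - 2)*(q + 3)*(q + 4)*(q + 1)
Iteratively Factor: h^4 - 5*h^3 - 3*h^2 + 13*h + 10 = (h + 1)*(h^3 - 6*h^2 + 3*h + 10) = (h - 2)*(h + 1)*(h^2 - 4*h - 5) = (h - 2)*(h + 1)^2*(h - 5)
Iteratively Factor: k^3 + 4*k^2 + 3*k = (k + 1)*(k^2 + 3*k) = k*(k + 1)*(k + 3)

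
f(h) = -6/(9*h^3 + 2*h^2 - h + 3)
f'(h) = -6*(-27*h^2 - 4*h + 1)/(9*h^3 + 2*h^2 - h + 3)^2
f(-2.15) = 0.08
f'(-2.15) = 0.12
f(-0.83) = -97.22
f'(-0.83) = 22494.64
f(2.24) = -0.05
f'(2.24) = 0.07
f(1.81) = -0.10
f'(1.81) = 0.15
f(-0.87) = 11.06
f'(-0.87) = 325.03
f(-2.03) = 0.10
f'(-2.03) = 0.16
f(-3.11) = 0.02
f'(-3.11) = 0.02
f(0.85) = -0.66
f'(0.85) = 1.58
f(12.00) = 0.00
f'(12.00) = 0.00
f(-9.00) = 0.00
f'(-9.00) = 0.00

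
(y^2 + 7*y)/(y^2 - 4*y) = (y + 7)/(y - 4)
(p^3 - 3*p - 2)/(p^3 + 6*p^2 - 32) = (p^2 + 2*p + 1)/(p^2 + 8*p + 16)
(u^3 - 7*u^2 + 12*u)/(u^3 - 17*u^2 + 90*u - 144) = u*(u - 4)/(u^2 - 14*u + 48)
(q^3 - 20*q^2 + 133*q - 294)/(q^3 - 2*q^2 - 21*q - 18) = (q^2 - 14*q + 49)/(q^2 + 4*q + 3)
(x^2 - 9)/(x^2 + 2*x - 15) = (x + 3)/(x + 5)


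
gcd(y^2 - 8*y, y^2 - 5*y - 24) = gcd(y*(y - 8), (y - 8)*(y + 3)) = y - 8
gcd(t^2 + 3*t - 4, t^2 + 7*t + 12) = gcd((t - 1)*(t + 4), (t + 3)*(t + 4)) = t + 4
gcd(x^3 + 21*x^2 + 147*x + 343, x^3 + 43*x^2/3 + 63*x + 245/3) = x + 7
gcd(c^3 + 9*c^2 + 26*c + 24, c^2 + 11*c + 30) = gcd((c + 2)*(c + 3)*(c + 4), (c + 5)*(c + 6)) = 1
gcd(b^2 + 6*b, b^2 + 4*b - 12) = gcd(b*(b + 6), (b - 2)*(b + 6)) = b + 6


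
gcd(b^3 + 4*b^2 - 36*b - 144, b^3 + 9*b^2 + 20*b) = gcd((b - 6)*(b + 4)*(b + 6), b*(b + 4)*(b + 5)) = b + 4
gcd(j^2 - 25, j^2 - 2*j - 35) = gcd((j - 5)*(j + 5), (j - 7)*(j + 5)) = j + 5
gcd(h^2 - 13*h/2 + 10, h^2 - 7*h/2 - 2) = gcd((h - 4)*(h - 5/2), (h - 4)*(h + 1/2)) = h - 4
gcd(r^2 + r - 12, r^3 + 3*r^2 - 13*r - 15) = r - 3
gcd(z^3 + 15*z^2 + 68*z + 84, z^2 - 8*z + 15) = 1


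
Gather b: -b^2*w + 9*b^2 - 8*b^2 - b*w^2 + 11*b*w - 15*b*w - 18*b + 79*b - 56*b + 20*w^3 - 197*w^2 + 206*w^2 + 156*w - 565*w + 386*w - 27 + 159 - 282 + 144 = b^2*(1 - w) + b*(-w^2 - 4*w + 5) + 20*w^3 + 9*w^2 - 23*w - 6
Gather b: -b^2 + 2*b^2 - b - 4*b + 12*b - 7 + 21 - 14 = b^2 + 7*b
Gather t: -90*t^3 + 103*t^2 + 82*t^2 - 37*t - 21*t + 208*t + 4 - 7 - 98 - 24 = -90*t^3 + 185*t^2 + 150*t - 125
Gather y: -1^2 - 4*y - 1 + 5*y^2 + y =5*y^2 - 3*y - 2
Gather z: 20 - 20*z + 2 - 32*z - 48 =-52*z - 26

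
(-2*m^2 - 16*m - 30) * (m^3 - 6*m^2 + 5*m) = -2*m^5 - 4*m^4 + 56*m^3 + 100*m^2 - 150*m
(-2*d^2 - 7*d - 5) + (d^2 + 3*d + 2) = -d^2 - 4*d - 3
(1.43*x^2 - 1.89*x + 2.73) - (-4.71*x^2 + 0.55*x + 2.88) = 6.14*x^2 - 2.44*x - 0.15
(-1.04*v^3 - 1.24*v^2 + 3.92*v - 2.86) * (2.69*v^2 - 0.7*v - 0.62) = -2.7976*v^5 - 2.6076*v^4 + 12.0576*v^3 - 9.6686*v^2 - 0.4284*v + 1.7732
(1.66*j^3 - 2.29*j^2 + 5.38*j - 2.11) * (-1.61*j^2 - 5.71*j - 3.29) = -2.6726*j^5 - 5.7917*j^4 - 1.0473*j^3 - 19.7886*j^2 - 5.6521*j + 6.9419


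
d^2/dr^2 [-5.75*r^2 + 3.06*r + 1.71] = -11.5000000000000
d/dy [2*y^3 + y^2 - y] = 6*y^2 + 2*y - 1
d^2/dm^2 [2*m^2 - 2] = 4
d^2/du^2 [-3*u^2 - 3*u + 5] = -6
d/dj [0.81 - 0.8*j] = -0.800000000000000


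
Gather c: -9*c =-9*c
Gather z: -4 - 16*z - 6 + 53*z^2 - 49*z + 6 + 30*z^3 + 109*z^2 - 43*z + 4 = 30*z^3 + 162*z^2 - 108*z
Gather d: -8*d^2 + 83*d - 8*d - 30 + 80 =-8*d^2 + 75*d + 50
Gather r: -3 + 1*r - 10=r - 13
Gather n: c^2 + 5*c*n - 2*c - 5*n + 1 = c^2 - 2*c + n*(5*c - 5) + 1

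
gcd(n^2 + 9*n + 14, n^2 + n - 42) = n + 7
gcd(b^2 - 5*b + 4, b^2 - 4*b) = b - 4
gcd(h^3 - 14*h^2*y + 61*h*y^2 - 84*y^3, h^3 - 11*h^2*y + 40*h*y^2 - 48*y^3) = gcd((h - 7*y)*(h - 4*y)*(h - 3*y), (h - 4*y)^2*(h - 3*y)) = h^2 - 7*h*y + 12*y^2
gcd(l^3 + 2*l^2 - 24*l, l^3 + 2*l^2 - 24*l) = l^3 + 2*l^2 - 24*l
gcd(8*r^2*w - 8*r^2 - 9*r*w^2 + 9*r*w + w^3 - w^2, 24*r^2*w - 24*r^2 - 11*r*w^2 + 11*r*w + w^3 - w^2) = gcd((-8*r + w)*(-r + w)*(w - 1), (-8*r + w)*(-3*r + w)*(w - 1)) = 8*r*w - 8*r - w^2 + w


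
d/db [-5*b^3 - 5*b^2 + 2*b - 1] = -15*b^2 - 10*b + 2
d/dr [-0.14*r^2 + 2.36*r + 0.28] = 2.36 - 0.28*r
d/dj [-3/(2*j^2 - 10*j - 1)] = 6*(2*j - 5)/(-2*j^2 + 10*j + 1)^2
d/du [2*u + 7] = 2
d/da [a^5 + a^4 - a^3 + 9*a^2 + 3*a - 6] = 5*a^4 + 4*a^3 - 3*a^2 + 18*a + 3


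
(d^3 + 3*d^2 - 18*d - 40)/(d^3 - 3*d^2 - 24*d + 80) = (d + 2)/(d - 4)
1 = 1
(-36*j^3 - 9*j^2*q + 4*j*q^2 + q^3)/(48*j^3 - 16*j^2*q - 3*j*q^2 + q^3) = (3*j + q)/(-4*j + q)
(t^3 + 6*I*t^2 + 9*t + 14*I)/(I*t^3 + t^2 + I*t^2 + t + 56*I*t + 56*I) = (-I*t^2 - t - 2*I)/(t^2 + t*(1 - 8*I) - 8*I)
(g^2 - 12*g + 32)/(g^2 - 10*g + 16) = (g - 4)/(g - 2)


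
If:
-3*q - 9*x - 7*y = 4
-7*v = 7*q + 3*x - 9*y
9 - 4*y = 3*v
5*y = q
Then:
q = -295/28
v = 122/21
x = 593/126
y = -59/28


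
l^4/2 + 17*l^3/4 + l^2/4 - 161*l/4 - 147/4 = (l/2 + 1/2)*(l - 3)*(l + 7/2)*(l + 7)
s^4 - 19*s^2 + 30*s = s*(s - 3)*(s - 2)*(s + 5)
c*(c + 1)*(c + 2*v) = c^3 + 2*c^2*v + c^2 + 2*c*v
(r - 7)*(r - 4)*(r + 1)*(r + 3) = r^4 - 7*r^3 - 13*r^2 + 79*r + 84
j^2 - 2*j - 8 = (j - 4)*(j + 2)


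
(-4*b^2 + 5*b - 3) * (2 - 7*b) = 28*b^3 - 43*b^2 + 31*b - 6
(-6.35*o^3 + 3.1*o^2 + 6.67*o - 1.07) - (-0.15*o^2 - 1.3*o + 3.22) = -6.35*o^3 + 3.25*o^2 + 7.97*o - 4.29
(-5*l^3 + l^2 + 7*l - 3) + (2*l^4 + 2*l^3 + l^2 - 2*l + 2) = 2*l^4 - 3*l^3 + 2*l^2 + 5*l - 1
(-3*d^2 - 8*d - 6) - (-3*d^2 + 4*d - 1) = -12*d - 5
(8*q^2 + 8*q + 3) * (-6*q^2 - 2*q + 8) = -48*q^4 - 64*q^3 + 30*q^2 + 58*q + 24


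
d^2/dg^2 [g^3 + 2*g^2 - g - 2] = 6*g + 4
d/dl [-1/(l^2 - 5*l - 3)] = (2*l - 5)/(-l^2 + 5*l + 3)^2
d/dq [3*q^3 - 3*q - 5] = 9*q^2 - 3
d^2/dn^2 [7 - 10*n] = 0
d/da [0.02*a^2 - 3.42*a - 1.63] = 0.04*a - 3.42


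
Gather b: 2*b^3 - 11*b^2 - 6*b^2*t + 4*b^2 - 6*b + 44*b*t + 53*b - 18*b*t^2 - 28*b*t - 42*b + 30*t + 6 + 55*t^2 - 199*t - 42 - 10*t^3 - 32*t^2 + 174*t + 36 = 2*b^3 + b^2*(-6*t - 7) + b*(-18*t^2 + 16*t + 5) - 10*t^3 + 23*t^2 + 5*t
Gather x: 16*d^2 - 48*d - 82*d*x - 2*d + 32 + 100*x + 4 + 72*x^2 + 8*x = 16*d^2 - 50*d + 72*x^2 + x*(108 - 82*d) + 36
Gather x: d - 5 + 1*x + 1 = d + x - 4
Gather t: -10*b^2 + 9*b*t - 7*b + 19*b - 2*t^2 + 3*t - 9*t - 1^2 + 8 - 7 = -10*b^2 + 12*b - 2*t^2 + t*(9*b - 6)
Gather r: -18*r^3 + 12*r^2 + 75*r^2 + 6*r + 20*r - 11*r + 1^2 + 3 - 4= -18*r^3 + 87*r^2 + 15*r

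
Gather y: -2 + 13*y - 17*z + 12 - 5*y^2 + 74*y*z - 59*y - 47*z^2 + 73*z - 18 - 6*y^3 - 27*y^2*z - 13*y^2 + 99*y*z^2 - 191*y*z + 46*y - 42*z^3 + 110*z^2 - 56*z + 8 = -6*y^3 + y^2*(-27*z - 18) + y*(99*z^2 - 117*z) - 42*z^3 + 63*z^2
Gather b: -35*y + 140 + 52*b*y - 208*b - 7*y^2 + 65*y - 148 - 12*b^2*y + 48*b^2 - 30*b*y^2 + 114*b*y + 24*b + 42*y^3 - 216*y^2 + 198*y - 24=b^2*(48 - 12*y) + b*(-30*y^2 + 166*y - 184) + 42*y^3 - 223*y^2 + 228*y - 32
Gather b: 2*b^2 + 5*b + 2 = 2*b^2 + 5*b + 2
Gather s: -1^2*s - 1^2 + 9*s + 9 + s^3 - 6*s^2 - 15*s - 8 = s^3 - 6*s^2 - 7*s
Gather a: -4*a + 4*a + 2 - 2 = 0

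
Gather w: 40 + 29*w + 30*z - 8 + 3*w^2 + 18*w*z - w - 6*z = 3*w^2 + w*(18*z + 28) + 24*z + 32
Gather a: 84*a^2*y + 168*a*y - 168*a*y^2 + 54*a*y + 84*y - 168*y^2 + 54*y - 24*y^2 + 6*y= 84*a^2*y + a*(-168*y^2 + 222*y) - 192*y^2 + 144*y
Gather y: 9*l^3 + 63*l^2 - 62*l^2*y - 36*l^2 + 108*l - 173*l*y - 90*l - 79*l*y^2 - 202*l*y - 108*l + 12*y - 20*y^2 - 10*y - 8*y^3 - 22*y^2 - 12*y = 9*l^3 + 27*l^2 - 90*l - 8*y^3 + y^2*(-79*l - 42) + y*(-62*l^2 - 375*l - 10)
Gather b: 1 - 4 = -3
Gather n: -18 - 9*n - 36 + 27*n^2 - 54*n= 27*n^2 - 63*n - 54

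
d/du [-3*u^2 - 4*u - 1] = -6*u - 4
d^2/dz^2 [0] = 0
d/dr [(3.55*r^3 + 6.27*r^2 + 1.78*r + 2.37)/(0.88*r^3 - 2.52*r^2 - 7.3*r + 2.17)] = (-1.77635683940025e-15*r^5 - 14.4636*r^4 - 54.9628*r^3 - 24.4317*r^2 + 39.1566*r + 21.1636)/(0.7744*r^6 - 4.4352*r^5 - 6.4976*r^4 + 40.6112*r^3 + 42.3532*r^2 - 31.682*r + 4.7089)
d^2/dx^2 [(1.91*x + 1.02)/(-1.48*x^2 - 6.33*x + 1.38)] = (-(1.91*x + 1.02)*(2.96*x + 6.33)*(5.92*x + 12.66) + (16.9608*x + 27.1998)*(1.48*x^2 + 6.33*x - 1.38))/(1.48*x^2 + 6.33*x - 1.38)^3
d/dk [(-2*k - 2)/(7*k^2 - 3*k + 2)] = 2*(7*k^2 + 14*k - 5)/(49*k^4 - 42*k^3 + 37*k^2 - 12*k + 4)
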